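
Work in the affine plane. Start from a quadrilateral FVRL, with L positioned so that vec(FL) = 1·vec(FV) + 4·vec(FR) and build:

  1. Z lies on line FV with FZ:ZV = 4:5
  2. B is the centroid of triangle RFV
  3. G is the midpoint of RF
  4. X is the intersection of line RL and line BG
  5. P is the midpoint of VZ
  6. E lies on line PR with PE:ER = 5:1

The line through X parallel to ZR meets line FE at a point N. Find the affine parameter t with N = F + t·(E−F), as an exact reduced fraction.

Choose coordinates F = (0, 0), V = (1, 0), R = (0, 1), L = (1, 4).
1. Z lies on line FV with FZ:ZV = 4:5 ⇒ Z = (4/9, 0)
2. B is the centroid of triangle RFV ⇒ B = (1/3, 1/3)
3. G is the midpoint of RF ⇒ G = (0, 1/2)
4. X is the intersection of line RL and line BG ⇒ X = (-1/7, 4/7)
5. P is the midpoint of VZ ⇒ P = (13/18, 0)
6. E lies on line PR with PE:ER = 5:1 ⇒ E = (13/108, 5/6)
through X parallel to ZR: direction (-4/9, 1); meets FE at N = (13/477, 10/53)
N = F + t·(E−F) with t = 12/53

t = 12/53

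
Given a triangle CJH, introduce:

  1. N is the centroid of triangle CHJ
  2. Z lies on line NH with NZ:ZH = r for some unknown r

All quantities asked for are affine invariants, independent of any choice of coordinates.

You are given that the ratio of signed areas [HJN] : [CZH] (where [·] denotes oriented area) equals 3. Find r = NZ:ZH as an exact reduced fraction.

r = -4

Set C = (0, 0), J = (1, 0), H = (0, 1); any affine frame gives the same invariant.
1. N is the centroid of triangle CHJ ⇒ N = (1/3, 1/3)
2. With NZ:ZH = r, write λ = r/(r+1) so Z = N + λ·(H−N); Z is affine-linear in λ
Every point depending on Z is an affine combination of Z and λ-independent points, so each such coordinate is linear in λ; the λ² term in each signed area is a multiple of (H−N)×(H−N) = 0, so 2·[HJN] and 2·[CZH] are each linear in λ. Evaluating at λ=0 and λ=1:
  2·[HJN] = -1/3,   2·[CZH] = -1/3·λ + 1/3
So [HJN]:[CZH] = (-1/3) / (-1/3·λ + 1/3). Setting this equal to 3:
  -1/3 = 3·(-1/3·λ + 1/3)  ⇒  λ = 4/3
Then r = λ/(1−λ) = (4/3)/(-1/3) = -4. Check: with r = -4, Z = (-1/9, 11/9) and [HJN]:[CZH] = 3 as required.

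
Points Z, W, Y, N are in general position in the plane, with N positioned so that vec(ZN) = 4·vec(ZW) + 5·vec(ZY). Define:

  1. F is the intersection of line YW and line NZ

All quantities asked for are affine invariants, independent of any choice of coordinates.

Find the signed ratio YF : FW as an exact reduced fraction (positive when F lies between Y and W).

YF:FW = 4/5

Work in coordinates with Z = (0, 0), W = (1, 0), Y = (0, 1), N = (4, 5).
1. F is the intersection of line YW and line NZ ⇒ F = (4/9, 5/9)
F = Y + t·(W−Y) with t = 4/9, so YF:FW = t:(1−t) = 4/9:5/9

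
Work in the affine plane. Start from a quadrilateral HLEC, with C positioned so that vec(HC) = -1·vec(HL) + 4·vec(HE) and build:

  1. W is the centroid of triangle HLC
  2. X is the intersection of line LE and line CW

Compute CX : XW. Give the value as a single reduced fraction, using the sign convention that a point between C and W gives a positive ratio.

Assign H = (0, 0), L = (1, 0), E = (0, 1), C = (-1, 4) — the answer is frame-independent, so this choice is without loss of generality.
1. W is the centroid of triangle HLC ⇒ W = (0, 4/3)
2. X is the intersection of line LE and line CW ⇒ X = (1/5, 4/5)
X = C + t·(W−C) with t = 6/5, so CX:XW = t:(1−t) = 6/5:-1/5

CX:XW = -6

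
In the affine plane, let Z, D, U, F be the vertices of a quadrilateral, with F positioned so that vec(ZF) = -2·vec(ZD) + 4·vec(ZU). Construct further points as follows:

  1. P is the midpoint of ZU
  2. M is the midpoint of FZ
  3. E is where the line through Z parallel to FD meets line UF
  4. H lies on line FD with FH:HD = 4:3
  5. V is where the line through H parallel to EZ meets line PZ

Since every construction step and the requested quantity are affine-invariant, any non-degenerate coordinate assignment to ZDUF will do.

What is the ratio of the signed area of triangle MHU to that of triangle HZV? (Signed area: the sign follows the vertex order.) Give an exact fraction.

Set Z = (0, 0), D = (1, 0), U = (0, 1), F = (-2, 4); any affine frame gives the same invariant.
1. P is the midpoint of ZU ⇒ P = (0, 1/2)
2. M is the midpoint of FZ ⇒ M = (-1, 2)
3. E is where the line through Z parallel to FD meets line UF ⇒ E = (6, -8)
4. H lies on line FD with FH:HD = 4:3 ⇒ H = (-2/7, 12/7)
5. V is where the line through H parallel to EZ meets line PZ ⇒ V = (0, 4/3)
2·[MHU] = -3/7, 2·[HZV] = 8/21
[MHU]:[HZV] = -3/7:8/21 = -9/8

[MHU]:[HZV] = -9/8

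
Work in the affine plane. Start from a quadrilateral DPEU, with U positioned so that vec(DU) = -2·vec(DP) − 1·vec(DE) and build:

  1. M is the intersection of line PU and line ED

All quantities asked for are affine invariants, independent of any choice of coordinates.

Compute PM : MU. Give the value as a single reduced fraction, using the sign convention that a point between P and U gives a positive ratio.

Set D = (0, 0), P = (1, 0), E = (0, 1), U = (-2, -1); any affine frame gives the same invariant.
1. M is the intersection of line PU and line ED ⇒ M = (0, -1/3)
M = P + t·(U−P) with t = 1/3, so PM:MU = t:(1−t) = 1/3:2/3

PM:MU = 1/2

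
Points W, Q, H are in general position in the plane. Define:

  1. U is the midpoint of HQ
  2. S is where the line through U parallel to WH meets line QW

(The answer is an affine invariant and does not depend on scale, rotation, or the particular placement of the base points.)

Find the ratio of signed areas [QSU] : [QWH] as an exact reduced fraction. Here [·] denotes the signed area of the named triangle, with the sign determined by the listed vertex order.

Set W = (0, 0), Q = (1, 0), H = (0, 1); any affine frame gives the same invariant.
1. U is the midpoint of HQ ⇒ U = (1/2, 1/2)
2. S is where the line through U parallel to WH meets line QW ⇒ S = (1/2, 0)
2·[QSU] = -1/4, 2·[QWH] = -1
[QSU]:[QWH] = -1/4:-1 = 1/4

[QSU]:[QWH] = 1/4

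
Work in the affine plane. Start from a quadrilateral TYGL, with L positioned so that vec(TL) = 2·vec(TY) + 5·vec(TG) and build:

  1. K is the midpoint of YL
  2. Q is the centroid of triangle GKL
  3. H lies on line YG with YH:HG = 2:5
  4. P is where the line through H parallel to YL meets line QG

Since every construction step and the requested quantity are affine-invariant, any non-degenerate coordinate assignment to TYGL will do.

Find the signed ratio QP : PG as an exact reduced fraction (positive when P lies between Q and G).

QP:PG = -1/15

Assign T = (0, 0), Y = (1, 0), G = (0, 1), L = (2, 5) — the answer is frame-independent, so this choice is without loss of generality.
1. K is the midpoint of YL ⇒ K = (3/2, 5/2)
2. Q is the centroid of triangle GKL ⇒ Q = (7/6, 17/6)
3. H lies on line YG with YH:HG = 2:5 ⇒ H = (5/7, 2/7)
4. P is where the line through H parallel to YL meets line QG ⇒ P = (5/4, 83/28)
P = Q + t·(G−Q) with t = -1/14, so QP:PG = t:(1−t) = -1/14:15/14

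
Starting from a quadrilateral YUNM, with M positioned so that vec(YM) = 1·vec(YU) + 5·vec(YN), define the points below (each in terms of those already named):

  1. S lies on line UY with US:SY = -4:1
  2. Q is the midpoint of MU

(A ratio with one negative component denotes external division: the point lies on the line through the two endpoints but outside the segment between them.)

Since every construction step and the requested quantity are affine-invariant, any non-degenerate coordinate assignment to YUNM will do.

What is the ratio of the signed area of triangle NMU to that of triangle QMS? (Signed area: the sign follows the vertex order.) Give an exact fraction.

[NMU]:[QMS] = -3/2

Assign Y = (0, 0), U = (1, 0), N = (0, 1), M = (1, 5) — the answer is frame-independent, so this choice is without loss of generality.
1. S lies on line UY with US:SY = -4:1 ⇒ S = (-1/3, 0)
2. Q is the midpoint of MU ⇒ Q = (1, 5/2)
2·[NMU] = -5, 2·[QMS] = 10/3
[NMU]:[QMS] = -5:10/3 = -3/2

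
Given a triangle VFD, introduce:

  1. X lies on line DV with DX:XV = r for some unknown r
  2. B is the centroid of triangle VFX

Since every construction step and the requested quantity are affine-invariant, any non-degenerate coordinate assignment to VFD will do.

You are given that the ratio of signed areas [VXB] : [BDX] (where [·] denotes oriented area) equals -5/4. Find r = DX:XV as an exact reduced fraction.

Set V = (0, 0), F = (1, 0), D = (0, 1); any affine frame gives the same invariant.
1. With DX:XV = r, write λ = r/(r+1) so X = D + λ·(V−D); X is affine-linear in λ
2. B is the centroid of triangle VFX ⇒ B is an affine combination of earlier points and hence also affine-linear in λ
Every point depending on X is an affine combination of X and λ-independent points, so each such coordinate is linear in λ; the λ² term in each signed area is a multiple of (V−D)×(V−D) = 0, so 2·[VXB] and 2·[BDX] are each linear in λ. Evaluating at λ=0 and λ=1:
  2·[VXB] = 1/3·λ − 1/3,   2·[BDX] = 1/3·λ
So [VXB]:[BDX] = (1/3·λ − 1/3) / (1/3·λ). Setting this equal to -5/4:
  1/3·λ − 1/3 = -5/4·(1/3·λ)  ⇒  λ = 4/9
Then r = λ/(1−λ) = (4/9)/(5/9) = 4/5. Check: with r = 4/5, X = (0, 5/9) and [VXB]:[BDX] = -5/4 as required.

r = 4/5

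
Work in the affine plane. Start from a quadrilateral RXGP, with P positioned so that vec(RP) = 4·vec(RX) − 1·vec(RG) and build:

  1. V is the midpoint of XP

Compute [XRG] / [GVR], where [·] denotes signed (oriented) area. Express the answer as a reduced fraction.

Assign R = (0, 0), X = (1, 0), G = (0, 1), P = (4, -1) — the answer is frame-independent, so this choice is without loss of generality.
1. V is the midpoint of XP ⇒ V = (5/2, -1/2)
2·[XRG] = -1, 2·[GVR] = -5/2
[XRG]:[GVR] = -1:-5/2 = 2/5

[XRG]:[GVR] = 2/5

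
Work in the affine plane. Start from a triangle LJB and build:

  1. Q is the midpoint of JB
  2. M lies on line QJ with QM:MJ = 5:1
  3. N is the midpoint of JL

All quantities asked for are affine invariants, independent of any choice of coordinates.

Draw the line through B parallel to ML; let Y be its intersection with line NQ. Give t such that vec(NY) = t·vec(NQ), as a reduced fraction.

Work in coordinates with L = (0, 0), J = (1, 0), B = (0, 1).
1. Q is the midpoint of JB ⇒ Q = (1/2, 1/2)
2. M lies on line QJ with QM:MJ = 5:1 ⇒ M = (11/12, 1/12)
3. N is the midpoint of JL ⇒ N = (1/2, 0)
through B parallel to ML: direction (-11/12, -1/12); meets NQ at Y = (1/2, 23/22)
Y = N + t·(Q−N) with t = 23/11

t = 23/11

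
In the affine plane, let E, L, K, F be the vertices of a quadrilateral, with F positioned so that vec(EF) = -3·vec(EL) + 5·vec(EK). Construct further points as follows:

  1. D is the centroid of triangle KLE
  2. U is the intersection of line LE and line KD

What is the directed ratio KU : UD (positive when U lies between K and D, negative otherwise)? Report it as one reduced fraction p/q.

KU:UD = -3

Work in coordinates with E = (0, 0), L = (1, 0), K = (0, 1), F = (-3, 5).
1. D is the centroid of triangle KLE ⇒ D = (1/3, 1/3)
2. U is the intersection of line LE and line KD ⇒ U = (1/2, 0)
U = K + t·(D−K) with t = 3/2, so KU:UD = t:(1−t) = 3/2:-1/2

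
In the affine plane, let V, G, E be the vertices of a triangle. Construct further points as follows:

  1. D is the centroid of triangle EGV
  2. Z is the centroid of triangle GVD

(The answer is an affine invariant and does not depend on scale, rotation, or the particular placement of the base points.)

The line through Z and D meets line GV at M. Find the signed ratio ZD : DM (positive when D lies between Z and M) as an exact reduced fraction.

ZD:DM = -2/3

Work in coordinates with V = (0, 0), G = (1, 0), E = (0, 1).
1. D is the centroid of triangle EGV ⇒ D = (1/3, 1/3)
2. Z is the centroid of triangle GVD ⇒ Z = (4/9, 1/9)
line ZD meets GV at M = (1/2, 0)
D = Z + t·(M−Z) with t = -2, so ZD:DM = -2:3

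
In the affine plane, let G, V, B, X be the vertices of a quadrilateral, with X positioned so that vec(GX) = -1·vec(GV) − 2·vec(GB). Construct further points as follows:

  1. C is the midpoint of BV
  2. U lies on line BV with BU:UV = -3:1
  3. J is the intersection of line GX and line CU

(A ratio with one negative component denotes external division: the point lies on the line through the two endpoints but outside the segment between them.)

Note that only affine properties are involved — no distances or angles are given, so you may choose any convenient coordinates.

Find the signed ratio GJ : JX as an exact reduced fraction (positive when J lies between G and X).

Work in coordinates with G = (0, 0), V = (1, 0), B = (0, 1), X = (-1, -2).
1. C is the midpoint of BV ⇒ C = (1/2, 1/2)
2. U lies on line BV with BU:UV = -3:1 ⇒ U = (3/2, -1/2)
3. J is the intersection of line GX and line CU ⇒ J = (1/3, 2/3)
J = G + t·(X−G) with t = -1/3, so GJ:JX = t:(1−t) = -1/3:4/3

GJ:JX = -1/4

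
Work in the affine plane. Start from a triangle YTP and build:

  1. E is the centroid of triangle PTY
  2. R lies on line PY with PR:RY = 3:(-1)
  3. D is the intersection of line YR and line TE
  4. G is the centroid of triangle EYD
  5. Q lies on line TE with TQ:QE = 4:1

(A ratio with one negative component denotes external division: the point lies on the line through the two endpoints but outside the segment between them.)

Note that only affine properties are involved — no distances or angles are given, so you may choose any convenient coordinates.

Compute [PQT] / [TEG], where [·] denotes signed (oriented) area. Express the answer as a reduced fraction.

[PQT]:[TEG] = 12/5

Work in coordinates with Y = (0, 0), T = (1, 0), P = (0, 1).
1. E is the centroid of triangle PTY ⇒ E = (1/3, 1/3)
2. R lies on line PY with PR:RY = 3:(-1) ⇒ R = (0, -1/2)
3. D is the intersection of line YR and line TE ⇒ D = (0, 1/2)
4. G is the centroid of triangle EYD ⇒ G = (1/9, 5/18)
5. Q lies on line TE with TQ:QE = 4:1 ⇒ Q = (7/15, 4/15)
2·[PQT] = 4/15, 2·[TEG] = 1/9
[PQT]:[TEG] = 4/15:1/9 = 12/5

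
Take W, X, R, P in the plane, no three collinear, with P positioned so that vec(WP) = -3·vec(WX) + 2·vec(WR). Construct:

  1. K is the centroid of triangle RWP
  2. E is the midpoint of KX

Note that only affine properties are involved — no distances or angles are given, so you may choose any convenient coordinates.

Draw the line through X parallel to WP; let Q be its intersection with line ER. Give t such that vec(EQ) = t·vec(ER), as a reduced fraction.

Set W = (0, 0), X = (1, 0), R = (0, 1), P = (-3, 2); any affine frame gives the same invariant.
1. K is the centroid of triangle RWP ⇒ K = (-1, 1)
2. E is the midpoint of KX ⇒ E = (0, 1/2)
through X parallel to WP: direction (-3, 2); meets ER at Q = (0, 2/3)
Q = E + t·(R−E) with t = 1/3

t = 1/3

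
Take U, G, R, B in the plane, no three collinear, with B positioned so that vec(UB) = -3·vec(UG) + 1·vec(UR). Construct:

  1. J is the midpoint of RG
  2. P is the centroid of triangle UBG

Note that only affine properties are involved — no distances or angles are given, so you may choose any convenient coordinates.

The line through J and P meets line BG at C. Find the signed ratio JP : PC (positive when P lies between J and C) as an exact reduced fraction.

JP:PC = -11/2

Assign U = (0, 0), G = (1, 0), R = (0, 1), B = (-3, 1) — the answer is frame-independent, so this choice is without loss of generality.
1. J is the midpoint of RG ⇒ J = (1/2, 1/2)
2. P is the centroid of triangle UBG ⇒ P = (-2/3, 1/3)
line JP meets BG at C = (-5/11, 4/11)
P = J + t·(C−J) with t = 11/9, so JP:PC = 11/9:-2/9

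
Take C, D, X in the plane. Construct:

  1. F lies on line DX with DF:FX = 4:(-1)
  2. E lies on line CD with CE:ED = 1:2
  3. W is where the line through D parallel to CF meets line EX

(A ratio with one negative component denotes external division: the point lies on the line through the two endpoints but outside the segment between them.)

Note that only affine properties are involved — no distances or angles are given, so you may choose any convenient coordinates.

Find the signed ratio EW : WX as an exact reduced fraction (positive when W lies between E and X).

Set C = (0, 0), D = (1, 0), X = (0, 1); any affine frame gives the same invariant.
1. F lies on line DX with DF:FX = 4:(-1) ⇒ F = (-1/3, 4/3)
2. E lies on line CD with CE:ED = 1:2 ⇒ E = (1/3, 0)
3. W is where the line through D parallel to CF meets line EX ⇒ W = (3, -8)
W = E + t·(X−E) with t = -8, so EW:WX = t:(1−t) = -8:9

EW:WX = -8/9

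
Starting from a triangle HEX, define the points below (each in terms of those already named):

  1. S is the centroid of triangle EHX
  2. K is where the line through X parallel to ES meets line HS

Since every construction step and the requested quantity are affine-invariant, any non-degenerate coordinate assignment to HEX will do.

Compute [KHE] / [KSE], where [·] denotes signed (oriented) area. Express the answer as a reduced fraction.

[KHE]:[KSE] = 2

Set H = (0, 0), E = (1, 0), X = (0, 1); any affine frame gives the same invariant.
1. S is the centroid of triangle EHX ⇒ S = (1/3, 1/3)
2. K is where the line through X parallel to ES meets line HS ⇒ K = (2/3, 2/3)
2·[KHE] = 2/3, 2·[KSE] = 1/3
[KHE]:[KSE] = 2/3:1/3 = 2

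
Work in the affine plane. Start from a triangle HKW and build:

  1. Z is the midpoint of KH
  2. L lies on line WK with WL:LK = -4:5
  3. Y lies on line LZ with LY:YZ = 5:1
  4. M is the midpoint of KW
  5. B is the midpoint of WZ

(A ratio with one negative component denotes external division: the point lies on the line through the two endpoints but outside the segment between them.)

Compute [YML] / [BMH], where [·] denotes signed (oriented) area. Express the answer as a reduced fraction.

[YML]:[BMH] = -15

Assign H = (0, 0), K = (1, 0), W = (0, 1) — the answer is frame-independent, so this choice is without loss of generality.
1. Z is the midpoint of KH ⇒ Z = (1/2, 0)
2. L lies on line WK with WL:LK = -4:5 ⇒ L = (-4, 5)
3. Y lies on line LZ with LY:YZ = 5:1 ⇒ Y = (-1/4, 5/6)
4. M is the midpoint of KW ⇒ M = (1/2, 1/2)
5. B is the midpoint of WZ ⇒ B = (1/4, 1/2)
2·[YML] = 15/8, 2·[BMH] = -1/8
[YML]:[BMH] = 15/8:-1/8 = -15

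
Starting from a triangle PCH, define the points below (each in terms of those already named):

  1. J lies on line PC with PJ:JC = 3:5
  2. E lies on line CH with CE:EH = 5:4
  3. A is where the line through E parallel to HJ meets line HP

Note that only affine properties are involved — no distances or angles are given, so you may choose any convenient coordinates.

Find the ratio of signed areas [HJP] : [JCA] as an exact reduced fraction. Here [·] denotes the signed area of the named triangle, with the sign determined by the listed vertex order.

[HJP]:[JCA] = -81/235

Choose coordinates P = (0, 0), C = (1, 0), H = (0, 1).
1. J lies on line PC with PJ:JC = 3:5 ⇒ J = (3/8, 0)
2. E lies on line CH with CE:EH = 5:4 ⇒ E = (4/9, 5/9)
3. A is where the line through E parallel to HJ meets line HP ⇒ A = (0, 47/27)
2·[HJP] = -3/8, 2·[JCA] = 235/216
[HJP]:[JCA] = -3/8:235/216 = -81/235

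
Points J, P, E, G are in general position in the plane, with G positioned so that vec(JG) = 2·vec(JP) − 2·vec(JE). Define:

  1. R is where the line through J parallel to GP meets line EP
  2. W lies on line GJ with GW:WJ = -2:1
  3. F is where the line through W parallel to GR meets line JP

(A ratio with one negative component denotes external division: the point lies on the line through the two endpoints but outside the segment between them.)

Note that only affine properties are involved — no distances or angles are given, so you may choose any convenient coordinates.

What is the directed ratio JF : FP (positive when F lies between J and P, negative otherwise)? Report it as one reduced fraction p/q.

JF:FP = -1/3

Choose coordinates J = (0, 0), P = (1, 0), E = (0, 1), G = (2, -2).
1. R is where the line through J parallel to GP meets line EP ⇒ R = (-1, 2)
2. W lies on line GJ with GW:WJ = -2:1 ⇒ W = (-2, 2)
3. F is where the line through W parallel to GR meets line JP ⇒ F = (-1/2, 0)
F = J + t·(P−J) with t = -1/2, so JF:FP = t:(1−t) = -1/2:3/2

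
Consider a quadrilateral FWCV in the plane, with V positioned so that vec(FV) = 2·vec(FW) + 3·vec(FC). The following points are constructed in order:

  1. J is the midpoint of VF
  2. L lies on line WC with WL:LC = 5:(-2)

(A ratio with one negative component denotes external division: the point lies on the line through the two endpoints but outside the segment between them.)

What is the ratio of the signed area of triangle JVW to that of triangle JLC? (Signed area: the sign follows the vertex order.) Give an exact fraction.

[JVW]:[JLC] = -3/2

Choose coordinates F = (0, 0), W = (1, 0), C = (0, 1), V = (2, 3).
1. J is the midpoint of VF ⇒ J = (1, 3/2)
2. L lies on line WC with WL:LC = 5:(-2) ⇒ L = (-2/3, 5/3)
2·[JVW] = -3/2, 2·[JLC] = 1
[JVW]:[JLC] = -3/2:1 = -3/2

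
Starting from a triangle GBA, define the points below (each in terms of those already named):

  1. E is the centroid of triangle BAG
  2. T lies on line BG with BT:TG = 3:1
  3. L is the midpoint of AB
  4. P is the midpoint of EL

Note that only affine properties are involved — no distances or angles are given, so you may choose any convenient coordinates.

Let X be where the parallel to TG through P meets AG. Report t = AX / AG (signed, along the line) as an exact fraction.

Assign G = (0, 0), B = (1, 0), A = (0, 1) — the answer is frame-independent, so this choice is without loss of generality.
1. E is the centroid of triangle BAG ⇒ E = (1/3, 1/3)
2. T lies on line BG with BT:TG = 3:1 ⇒ T = (1/4, 0)
3. L is the midpoint of AB ⇒ L = (1/2, 1/2)
4. P is the midpoint of EL ⇒ P = (5/12, 5/12)
through P parallel to TG: direction (-1/4, 0); meets AG at X = (0, 5/12)
X = A + t·(G−A) with t = 7/12

t = 7/12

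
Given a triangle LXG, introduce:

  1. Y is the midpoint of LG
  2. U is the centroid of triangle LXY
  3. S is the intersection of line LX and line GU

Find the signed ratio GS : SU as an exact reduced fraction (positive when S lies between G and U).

Assign L = (0, 0), X = (1, 0), G = (0, 1) — the answer is frame-independent, so this choice is without loss of generality.
1. Y is the midpoint of LG ⇒ Y = (0, 1/2)
2. U is the centroid of triangle LXY ⇒ U = (1/3, 1/6)
3. S is the intersection of line LX and line GU ⇒ S = (2/5, 0)
S = G + t·(U−G) with t = 6/5, so GS:SU = t:(1−t) = 6/5:-1/5

GS:SU = -6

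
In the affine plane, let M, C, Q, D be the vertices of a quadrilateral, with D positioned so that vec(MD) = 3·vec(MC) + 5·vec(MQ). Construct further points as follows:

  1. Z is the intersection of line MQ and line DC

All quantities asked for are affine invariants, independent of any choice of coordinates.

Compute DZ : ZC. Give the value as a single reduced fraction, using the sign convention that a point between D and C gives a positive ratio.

DZ:ZC = -3

Work in coordinates with M = (0, 0), C = (1, 0), Q = (0, 1), D = (3, 5).
1. Z is the intersection of line MQ and line DC ⇒ Z = (0, -5/2)
Z = D + t·(C−D) with t = 3/2, so DZ:ZC = t:(1−t) = 3/2:-1/2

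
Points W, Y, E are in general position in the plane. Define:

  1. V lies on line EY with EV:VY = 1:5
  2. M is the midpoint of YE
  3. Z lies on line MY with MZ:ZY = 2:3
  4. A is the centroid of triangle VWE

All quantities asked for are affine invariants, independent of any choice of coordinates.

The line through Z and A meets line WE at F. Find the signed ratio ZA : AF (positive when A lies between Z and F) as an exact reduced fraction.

Assign W = (0, 0), Y = (1, 0), E = (0, 1) — the answer is frame-independent, so this choice is without loss of generality.
1. V lies on line EY with EV:VY = 1:5 ⇒ V = (1/6, 5/6)
2. M is the midpoint of YE ⇒ M = (1/2, 1/2)
3. Z lies on line MY with MZ:ZY = 2:3 ⇒ Z = (7/10, 3/10)
4. A is the centroid of triangle VWE ⇒ A = (1/18, 11/18)
line ZA meets WE at F = (0, 37/58)
A = Z + t·(F−Z) with t = 58/63, so ZA:AF = 58/63:5/63

ZA:AF = 58/5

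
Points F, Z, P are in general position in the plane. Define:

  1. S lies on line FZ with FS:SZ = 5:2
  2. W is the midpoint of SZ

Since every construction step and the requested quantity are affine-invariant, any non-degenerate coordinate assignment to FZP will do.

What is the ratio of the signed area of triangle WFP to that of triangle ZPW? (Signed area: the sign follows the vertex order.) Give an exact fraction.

[WFP]:[ZPW] = -6

Set F = (0, 0), Z = (1, 0), P = (0, 1); any affine frame gives the same invariant.
1. S lies on line FZ with FS:SZ = 5:2 ⇒ S = (5/7, 0)
2. W is the midpoint of SZ ⇒ W = (6/7, 0)
2·[WFP] = -6/7, 2·[ZPW] = 1/7
[WFP]:[ZPW] = -6/7:1/7 = -6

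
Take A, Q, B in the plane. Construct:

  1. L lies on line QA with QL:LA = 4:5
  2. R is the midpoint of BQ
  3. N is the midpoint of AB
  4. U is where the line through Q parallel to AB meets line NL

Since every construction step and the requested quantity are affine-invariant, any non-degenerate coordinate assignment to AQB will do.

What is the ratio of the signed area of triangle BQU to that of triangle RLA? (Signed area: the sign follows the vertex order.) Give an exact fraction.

Choose coordinates A = (0, 0), Q = (1, 0), B = (0, 1).
1. L lies on line QA with QL:LA = 4:5 ⇒ L = (5/9, 0)
2. R is the midpoint of BQ ⇒ R = (1/2, 1/2)
3. N is the midpoint of AB ⇒ N = (0, 1/2)
4. U is where the line through Q parallel to AB meets line NL ⇒ U = (1, -2/5)
2·[BQU] = -2/5, 2·[RLA] = -5/18
[BQU]:[RLA] = -2/5:-5/18 = 36/25

[BQU]:[RLA] = 36/25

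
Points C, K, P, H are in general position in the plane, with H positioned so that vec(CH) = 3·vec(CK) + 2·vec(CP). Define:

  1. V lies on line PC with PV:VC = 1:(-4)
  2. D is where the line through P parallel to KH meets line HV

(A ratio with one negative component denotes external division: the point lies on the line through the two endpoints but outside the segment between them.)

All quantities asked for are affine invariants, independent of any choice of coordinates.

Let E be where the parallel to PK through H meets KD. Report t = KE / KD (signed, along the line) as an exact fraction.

t = 14/3

Set C = (0, 0), K = (1, 0), P = (0, 1), H = (3, 2); any affine frame gives the same invariant.
1. V lies on line PC with PV:VC = 1:(-4) ⇒ V = (0, 4/3)
2. D is where the line through P parallel to KH meets line HV ⇒ D = (3/7, 10/7)
through H parallel to PK: direction (1, -1); meets KD at E = (-5/3, 20/3)
E = K + t·(D−K) with t = 14/3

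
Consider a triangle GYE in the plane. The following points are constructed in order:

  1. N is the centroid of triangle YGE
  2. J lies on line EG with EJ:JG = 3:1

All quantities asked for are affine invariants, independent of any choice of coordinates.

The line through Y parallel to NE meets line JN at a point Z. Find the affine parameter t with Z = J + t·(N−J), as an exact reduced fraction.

Set G = (0, 0), Y = (1, 0), E = (0, 1); any affine frame gives the same invariant.
1. N is the centroid of triangle YGE ⇒ N = (1/3, 1/3)
2. J lies on line EG with EJ:JG = 3:1 ⇒ J = (0, 1/4)
through Y parallel to NE: direction (-1/3, 2/3); meets JN at Z = (7/9, 4/9)
Z = J + t·(N−J) with t = 7/3

t = 7/3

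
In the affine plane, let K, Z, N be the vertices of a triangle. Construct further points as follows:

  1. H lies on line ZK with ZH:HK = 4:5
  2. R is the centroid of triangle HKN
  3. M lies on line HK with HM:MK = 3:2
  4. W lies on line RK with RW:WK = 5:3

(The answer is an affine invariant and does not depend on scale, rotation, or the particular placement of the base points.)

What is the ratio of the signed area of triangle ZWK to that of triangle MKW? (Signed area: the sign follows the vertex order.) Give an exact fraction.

[ZWK]:[MKW] = -9/2

Set K = (0, 0), Z = (1, 0), N = (0, 1); any affine frame gives the same invariant.
1. H lies on line ZK with ZH:HK = 4:5 ⇒ H = (5/9, 0)
2. R is the centroid of triangle HKN ⇒ R = (5/27, 1/3)
3. M lies on line HK with HM:MK = 3:2 ⇒ M = (2/9, 0)
4. W lies on line RK with RW:WK = 5:3 ⇒ W = (5/72, 1/8)
2·[ZWK] = 1/8, 2·[MKW] = -1/36
[ZWK]:[MKW] = 1/8:-1/36 = -9/2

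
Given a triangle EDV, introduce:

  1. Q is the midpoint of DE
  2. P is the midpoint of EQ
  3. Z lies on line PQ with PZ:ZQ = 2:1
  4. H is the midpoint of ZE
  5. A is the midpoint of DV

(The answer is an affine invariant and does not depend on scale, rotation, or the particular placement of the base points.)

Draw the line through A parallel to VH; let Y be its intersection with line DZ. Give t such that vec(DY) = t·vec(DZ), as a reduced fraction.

t = 19/28

Set E = (0, 0), D = (1, 0), V = (0, 1); any affine frame gives the same invariant.
1. Q is the midpoint of DE ⇒ Q = (1/2, 0)
2. P is the midpoint of EQ ⇒ P = (1/4, 0)
3. Z lies on line PQ with PZ:ZQ = 2:1 ⇒ Z = (5/12, 0)
4. H is the midpoint of ZE ⇒ H = (5/24, 0)
5. A is the midpoint of DV ⇒ A = (1/2, 1/2)
through A parallel to VH: direction (5/24, -1); meets DZ at Y = (29/48, 0)
Y = D + t·(Z−D) with t = 19/28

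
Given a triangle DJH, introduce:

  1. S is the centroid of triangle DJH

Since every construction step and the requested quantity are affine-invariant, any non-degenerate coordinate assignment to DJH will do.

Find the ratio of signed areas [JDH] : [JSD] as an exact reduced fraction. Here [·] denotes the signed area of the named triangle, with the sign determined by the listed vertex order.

[JDH]:[JSD] = -3

Choose coordinates D = (0, 0), J = (1, 0), H = (0, 1).
1. S is the centroid of triangle DJH ⇒ S = (1/3, 1/3)
2·[JDH] = -1, 2·[JSD] = 1/3
[JDH]:[JSD] = -1:1/3 = -3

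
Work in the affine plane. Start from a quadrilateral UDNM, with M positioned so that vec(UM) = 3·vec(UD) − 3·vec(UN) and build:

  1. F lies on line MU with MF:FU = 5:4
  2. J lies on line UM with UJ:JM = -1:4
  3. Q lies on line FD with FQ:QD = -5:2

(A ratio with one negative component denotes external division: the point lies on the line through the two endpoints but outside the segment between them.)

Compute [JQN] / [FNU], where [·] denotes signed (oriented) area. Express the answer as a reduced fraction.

Set U = (0, 0), D = (1, 0), N = (0, 1), M = (3, -3); any affine frame gives the same invariant.
1. F lies on line MU with MF:FU = 5:4 ⇒ F = (4/3, -4/3)
2. J lies on line UM with UJ:JM = -1:4 ⇒ J = (-1, 1)
3. Q lies on line FD with FQ:QD = -5:2 ⇒ Q = (7/9, 8/9)
2·[JQN] = 1/9, 2·[FNU] = 4/3
[JQN]:[FNU] = 1/9:4/3 = 1/12

[JQN]:[FNU] = 1/12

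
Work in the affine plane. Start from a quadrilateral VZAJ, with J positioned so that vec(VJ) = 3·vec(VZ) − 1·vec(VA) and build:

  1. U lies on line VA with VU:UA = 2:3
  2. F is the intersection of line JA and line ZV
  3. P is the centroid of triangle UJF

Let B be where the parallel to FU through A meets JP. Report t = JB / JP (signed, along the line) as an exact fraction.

Assign V = (0, 0), Z = (1, 0), A = (0, 1), J = (3, -1) — the answer is frame-independent, so this choice is without loss of generality.
1. U lies on line VA with VU:UA = 2:3 ⇒ U = (0, 2/5)
2. F is the intersection of line JA and line ZV ⇒ F = (3/2, 0)
3. P is the centroid of triangle UJF ⇒ P = (3/2, -1/5)
through A parallel to FU: direction (-3/2, 2/5); meets JP at B = (-3/2, 7/5)
B = J + t·(P−J) with t = 3

t = 3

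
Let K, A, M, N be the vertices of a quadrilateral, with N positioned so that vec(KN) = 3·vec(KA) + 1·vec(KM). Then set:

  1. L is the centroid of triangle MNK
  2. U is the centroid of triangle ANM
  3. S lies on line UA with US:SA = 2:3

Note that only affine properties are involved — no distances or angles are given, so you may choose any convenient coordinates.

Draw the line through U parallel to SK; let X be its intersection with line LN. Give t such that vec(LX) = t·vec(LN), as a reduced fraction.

t = 1/3

Choose coordinates K = (0, 0), A = (1, 0), M = (0, 1), N = (3, 1).
1. L is the centroid of triangle MNK ⇒ L = (1, 2/3)
2. U is the centroid of triangle ANM ⇒ U = (4/3, 2/3)
3. S lies on line UA with US:SA = 2:3 ⇒ S = (6/5, 2/5)
through U parallel to SK: direction (-6/5, -2/5); meets LN at X = (5/3, 7/9)
X = L + t·(N−L) with t = 1/3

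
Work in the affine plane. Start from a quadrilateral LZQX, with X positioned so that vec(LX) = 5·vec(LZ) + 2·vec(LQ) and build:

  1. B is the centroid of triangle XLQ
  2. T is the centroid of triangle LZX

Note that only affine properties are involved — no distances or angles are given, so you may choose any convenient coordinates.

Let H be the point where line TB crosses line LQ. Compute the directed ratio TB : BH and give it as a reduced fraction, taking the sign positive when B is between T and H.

TB:BH = 1/5

Assign L = (0, 0), Z = (1, 0), Q = (0, 1), X = (5, 2) — the answer is frame-independent, so this choice is without loss of generality.
1. B is the centroid of triangle XLQ ⇒ B = (5/3, 1)
2. T is the centroid of triangle LZX ⇒ T = (2, 2/3)
line TB meets LQ at H = (0, 8/3)
B = T + t·(H−T) with t = 1/6, so TB:BH = 1/6:5/6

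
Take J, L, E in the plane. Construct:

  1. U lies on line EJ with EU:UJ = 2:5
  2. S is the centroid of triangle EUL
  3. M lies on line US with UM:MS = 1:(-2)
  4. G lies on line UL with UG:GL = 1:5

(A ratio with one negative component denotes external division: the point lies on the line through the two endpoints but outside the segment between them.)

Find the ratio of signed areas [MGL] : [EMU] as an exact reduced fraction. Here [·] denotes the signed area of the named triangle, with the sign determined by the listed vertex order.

Work in coordinates with J = (0, 0), L = (1, 0), E = (0, 1).
1. U lies on line EJ with EU:UJ = 2:5 ⇒ U = (0, 5/7)
2. S is the centroid of triangle EUL ⇒ S = (1/3, 4/7)
3. M lies on line US with UM:MS = 1:(-2) ⇒ M = (-1/3, 6/7)
4. G lies on line UL with UG:GL = 1:5 ⇒ G = (1/6, 25/42)
2·[MGL] = -5/63, 2·[EMU] = 2/21
[MGL]:[EMU] = -5/63:2/21 = -5/6

[MGL]:[EMU] = -5/6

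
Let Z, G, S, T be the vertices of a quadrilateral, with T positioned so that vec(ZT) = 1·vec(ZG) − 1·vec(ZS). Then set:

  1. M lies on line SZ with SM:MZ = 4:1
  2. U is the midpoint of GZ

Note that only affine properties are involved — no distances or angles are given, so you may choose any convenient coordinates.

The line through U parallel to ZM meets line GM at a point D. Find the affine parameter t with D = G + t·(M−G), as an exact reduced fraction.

t = 1/2

Choose coordinates Z = (0, 0), G = (1, 0), S = (0, 1), T = (1, -1).
1. M lies on line SZ with SM:MZ = 4:1 ⇒ M = (0, 1/5)
2. U is the midpoint of GZ ⇒ U = (1/2, 0)
through U parallel to ZM: direction (0, 1/5); meets GM at D = (1/2, 1/10)
D = G + t·(M−G) with t = 1/2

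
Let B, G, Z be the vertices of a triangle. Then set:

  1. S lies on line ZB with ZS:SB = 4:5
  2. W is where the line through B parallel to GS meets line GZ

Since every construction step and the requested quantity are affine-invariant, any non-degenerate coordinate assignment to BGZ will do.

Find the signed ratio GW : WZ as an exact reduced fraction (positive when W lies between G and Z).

GW:WZ = -5/9

Choose coordinates B = (0, 0), G = (1, 0), Z = (0, 1).
1. S lies on line ZB with ZS:SB = 4:5 ⇒ S = (0, 5/9)
2. W is where the line through B parallel to GS meets line GZ ⇒ W = (9/4, -5/4)
W = G + t·(Z−G) with t = -5/4, so GW:WZ = t:(1−t) = -5/4:9/4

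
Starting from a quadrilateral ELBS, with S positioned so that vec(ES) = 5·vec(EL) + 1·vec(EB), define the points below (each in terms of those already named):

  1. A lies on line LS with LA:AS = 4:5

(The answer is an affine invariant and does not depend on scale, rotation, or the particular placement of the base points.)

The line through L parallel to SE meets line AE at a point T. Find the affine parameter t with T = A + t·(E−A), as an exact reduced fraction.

t = -4/5

Assign E = (0, 0), L = (1, 0), B = (0, 1), S = (5, 1) — the answer is frame-independent, so this choice is without loss of generality.
1. A lies on line LS with LA:AS = 4:5 ⇒ A = (25/9, 4/9)
through L parallel to SE: direction (-5, -1); meets AE at T = (5, 4/5)
T = A + t·(E−A) with t = -4/5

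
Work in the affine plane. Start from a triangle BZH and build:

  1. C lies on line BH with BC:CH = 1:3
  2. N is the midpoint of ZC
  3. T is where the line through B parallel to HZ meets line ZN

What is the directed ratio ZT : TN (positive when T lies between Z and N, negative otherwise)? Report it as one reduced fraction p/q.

Assign B = (0, 0), Z = (1, 0), H = (0, 1) — the answer is frame-independent, so this choice is without loss of generality.
1. C lies on line BH with BC:CH = 1:3 ⇒ C = (0, 1/4)
2. N is the midpoint of ZC ⇒ N = (1/2, 1/8)
3. T is where the line through B parallel to HZ meets line ZN ⇒ T = (-1/3, 1/3)
T = Z + t·(N−Z) with t = 8/3, so ZT:TN = t:(1−t) = 8/3:-5/3

ZT:TN = -8/5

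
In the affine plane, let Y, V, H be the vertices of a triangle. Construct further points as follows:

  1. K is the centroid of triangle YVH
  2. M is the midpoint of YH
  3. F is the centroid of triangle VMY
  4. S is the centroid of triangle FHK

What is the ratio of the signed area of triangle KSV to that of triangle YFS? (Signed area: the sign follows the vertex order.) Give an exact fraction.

[KSV]:[YFS] = -4/7

Set Y = (0, 0), V = (1, 0), H = (0, 1); any affine frame gives the same invariant.
1. K is the centroid of triangle YVH ⇒ K = (1/3, 1/3)
2. M is the midpoint of YH ⇒ M = (0, 1/2)
3. F is the centroid of triangle VMY ⇒ F = (1/3, 1/6)
4. S is the centroid of triangle FHK ⇒ S = (2/9, 1/2)
2·[KSV] = -2/27, 2·[YFS] = 7/54
[KSV]:[YFS] = -2/27:7/54 = -4/7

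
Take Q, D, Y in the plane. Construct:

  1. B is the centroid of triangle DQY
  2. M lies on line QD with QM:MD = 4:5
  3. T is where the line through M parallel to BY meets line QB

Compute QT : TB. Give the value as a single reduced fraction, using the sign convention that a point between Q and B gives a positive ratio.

QT:TB = 8

Choose coordinates Q = (0, 0), D = (1, 0), Y = (0, 1).
1. B is the centroid of triangle DQY ⇒ B = (1/3, 1/3)
2. M lies on line QD with QM:MD = 4:5 ⇒ M = (4/9, 0)
3. T is where the line through M parallel to BY meets line QB ⇒ T = (8/27, 8/27)
T = Q + t·(B−Q) with t = 8/9, so QT:TB = t:(1−t) = 8/9:1/9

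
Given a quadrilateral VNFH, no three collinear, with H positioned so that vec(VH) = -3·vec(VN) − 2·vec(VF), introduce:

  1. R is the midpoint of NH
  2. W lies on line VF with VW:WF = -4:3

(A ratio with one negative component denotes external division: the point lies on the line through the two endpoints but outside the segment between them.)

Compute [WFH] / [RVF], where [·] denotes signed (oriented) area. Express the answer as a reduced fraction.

Set V = (0, 0), N = (1, 0), F = (0, 1), H = (-3, -2); any affine frame gives the same invariant.
1. R is the midpoint of NH ⇒ R = (-1, -1)
2. W lies on line VF with VW:WF = -4:3 ⇒ W = (0, 4)
2·[WFH] = -9, 2·[RVF] = 1
[WFH]:[RVF] = -9:1 = -9

[WFH]:[RVF] = -9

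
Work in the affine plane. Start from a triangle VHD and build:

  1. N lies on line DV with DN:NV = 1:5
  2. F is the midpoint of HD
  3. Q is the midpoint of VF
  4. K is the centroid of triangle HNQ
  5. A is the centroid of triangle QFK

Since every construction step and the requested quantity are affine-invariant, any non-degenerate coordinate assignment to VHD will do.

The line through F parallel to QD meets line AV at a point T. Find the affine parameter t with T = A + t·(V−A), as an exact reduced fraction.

t = -25/83

Work in coordinates with V = (0, 0), H = (1, 0), D = (0, 1).
1. N lies on line DV with DN:NV = 1:5 ⇒ N = (0, 5/6)
2. F is the midpoint of HD ⇒ F = (1/2, 1/2)
3. Q is the midpoint of VF ⇒ Q = (1/4, 1/4)
4. K is the centroid of triangle HNQ ⇒ K = (5/12, 13/36)
5. A is the centroid of triangle QFK ⇒ A = (7/18, 10/27)
through F parallel to QD: direction (-1/4, 3/4); meets AV at T = (42/83, 40/83)
T = A + t·(V−A) with t = -25/83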